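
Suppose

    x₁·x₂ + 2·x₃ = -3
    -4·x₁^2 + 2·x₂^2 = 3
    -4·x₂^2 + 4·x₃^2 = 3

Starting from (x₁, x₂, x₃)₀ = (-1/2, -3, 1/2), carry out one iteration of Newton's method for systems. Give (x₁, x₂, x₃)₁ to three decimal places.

(0.884, -1.372, 0.233)

At (-1/2, -3, 1/2): F = (5.500, 14.000, -38.000).
Jacobian J = [[x₂, x₁, 2], [-8·x₁, 4·x₂, 0], [0, -8·x₂, 8·x₃]].
At the point, J = [[-3.000, -0.500, 2.000], [4.000, -12.000, 0.000], [0.000, 24.000, 4.000]] (det J = 344.000).
Solving J·Δ = −F gives Δ = (1.384, 1.628, -0.267).
Then the next iterate is (x₁, x₂, x₃)₁ = (0.884, -1.372, 0.233).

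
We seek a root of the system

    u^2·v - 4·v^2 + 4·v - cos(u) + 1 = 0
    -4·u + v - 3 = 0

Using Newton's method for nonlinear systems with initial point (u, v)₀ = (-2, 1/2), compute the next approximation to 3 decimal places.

(-0.657, 0.373)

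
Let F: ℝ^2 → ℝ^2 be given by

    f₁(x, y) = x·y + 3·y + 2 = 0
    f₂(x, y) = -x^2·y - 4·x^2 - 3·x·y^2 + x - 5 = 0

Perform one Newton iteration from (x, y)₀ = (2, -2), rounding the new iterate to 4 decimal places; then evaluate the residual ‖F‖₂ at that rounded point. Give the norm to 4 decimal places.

15.0366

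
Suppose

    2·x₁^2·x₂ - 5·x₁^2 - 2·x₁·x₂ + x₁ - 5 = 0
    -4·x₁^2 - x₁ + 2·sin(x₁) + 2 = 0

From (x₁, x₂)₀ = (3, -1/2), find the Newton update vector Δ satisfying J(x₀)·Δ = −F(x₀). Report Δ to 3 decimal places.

(-1.361, 0.561)

At (3, -1/2): F = (-53.000, -36.71776).
Jacobian J = [[4·x₁·x₂ - 10·x₁ - 2·x₂ + 1, 2·x₁^2 - 2·x₁], [-8·x₁ + 2·cos(x₁) - 1, 0]].
At the point, J = [[-34.000, 12.000], [-26.97998, 0.000]] (det J = 323.75982).
Solving J·Δ = −F gives Δ = (-1.361, 0.561).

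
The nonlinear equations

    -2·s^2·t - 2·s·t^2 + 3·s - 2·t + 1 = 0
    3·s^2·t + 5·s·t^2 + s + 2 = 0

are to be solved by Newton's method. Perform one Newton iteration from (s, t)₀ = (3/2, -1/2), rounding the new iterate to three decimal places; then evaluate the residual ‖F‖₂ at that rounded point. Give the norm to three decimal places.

50.894

At (3/2, -1/2): F = (8.000, 2.000).
Jacobian J = [[-4·s·t - 2·t^2 + 3, -2·s^2 - 4·s·t - 2], [6·s·t + 5·t^2 + 1, 3·s^2 + 10·s·t]].
At the point, J = [[5.500, -3.500], [-2.250, -0.750]] (det J = -12.000).
Solving J·Δ = −F gives Δ = (0.083, 2.417).
Then the next iterate is (s, t)₁ = (1.583, 1.917).
Re-evaluating at (1.583, 1.917): F = (-19.32728, 47.08111), so ‖F‖₂ = 50.894.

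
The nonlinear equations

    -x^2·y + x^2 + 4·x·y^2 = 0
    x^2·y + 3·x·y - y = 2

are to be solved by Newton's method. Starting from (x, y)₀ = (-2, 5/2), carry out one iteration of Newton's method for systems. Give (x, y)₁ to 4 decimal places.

(-3.2315, 0.3596)

At (-2, 5/2): F = (-56.0000, -9.5000).
Jacobian J = [[-2·x·y + 2·x + 4·y^2, -x^2 + 8·x·y], [2·x·y + 3·y, x^2 + 3·x - 1]].
At the point, J = [[31.0000, -44.0000], [-2.5000, -3.0000]] (det J = -203.0000).
Solving J·Δ = −F gives Δ = (-1.2315, -2.1404).
Then the next iterate is (x, y)₁ = (-3.2315, 0.3596).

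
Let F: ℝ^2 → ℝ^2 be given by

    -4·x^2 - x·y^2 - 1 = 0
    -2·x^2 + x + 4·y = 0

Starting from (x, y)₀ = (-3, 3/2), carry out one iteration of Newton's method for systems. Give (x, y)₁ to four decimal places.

At (-3, 3/2): F = (-30.2500, -15.0000).
Jacobian J = [[-8·x - y^2, -2·x·y], [-4·x + 1, 4]].
At the point, J = [[21.7500, 9.0000], [13.0000, 4.0000]] (det J = -30.0000).
Solving J·Δ = −F gives Δ = (0.4667, 2.2333).
Then the next iterate is (x, y)₁ = (-2.5333, 3.7333).

(-2.5333, 3.7333)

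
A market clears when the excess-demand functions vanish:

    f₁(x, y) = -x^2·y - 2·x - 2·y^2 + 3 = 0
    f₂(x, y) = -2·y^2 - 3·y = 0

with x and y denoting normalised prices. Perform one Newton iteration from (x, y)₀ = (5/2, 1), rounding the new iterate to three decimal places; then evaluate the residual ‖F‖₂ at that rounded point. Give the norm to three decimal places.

At (5/2, 1): F = (-10.250, -5.000).
Jacobian J = [[-2·x·y - 2, -x^2 - 4·y], [0, -4·y - 3]].
At the point, J = [[-7.000, -10.250], [0.000, -7.000]] (det J = 49.000).
Solving J·Δ = −F gives Δ = (-0.418, -0.714).
Then the next iterate is (x, y)₁ = (2.082, 0.286).
Re-evaluating at (2.082, 0.286): F = (-2.56732, -1.02159), so ‖F‖₂ = 2.763.

2.763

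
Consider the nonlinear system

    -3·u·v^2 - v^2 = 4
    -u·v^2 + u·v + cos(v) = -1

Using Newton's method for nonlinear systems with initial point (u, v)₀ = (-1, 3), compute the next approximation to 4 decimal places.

(-1.0692, 1.6776)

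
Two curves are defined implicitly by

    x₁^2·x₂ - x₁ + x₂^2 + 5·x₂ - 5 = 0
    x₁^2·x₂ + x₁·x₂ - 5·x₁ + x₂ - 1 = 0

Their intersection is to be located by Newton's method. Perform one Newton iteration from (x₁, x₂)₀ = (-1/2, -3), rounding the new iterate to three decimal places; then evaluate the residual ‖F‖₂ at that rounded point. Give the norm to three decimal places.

468.911

At (-1/2, -3): F = (-11.250, -0.750).
Jacobian J = [[2·x₁·x₂ - 1, x₁^2 + 2·x₂ + 5], [2·x₁·x₂ + x₂ - 5, x₁^2 + x₁ + 1]].
At the point, J = [[2.000, -0.750], [-5.000, 0.750]] (det J = -2.250).
Solving J·Δ = −F gives Δ = (-4.000, -25.667).
Then the next iterate is (x₁, x₂)₁ = (-4.500, -28.667).
Re-evaluating at (-4.500, -28.667): F = (97.45514, -458.67225), so ‖F‖₂ = 468.911.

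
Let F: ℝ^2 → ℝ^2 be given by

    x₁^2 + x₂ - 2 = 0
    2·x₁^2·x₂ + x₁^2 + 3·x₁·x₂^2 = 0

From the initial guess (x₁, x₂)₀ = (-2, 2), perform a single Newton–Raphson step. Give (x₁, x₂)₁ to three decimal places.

At (-2, 2): F = (4.000, -4.000).
Jacobian J = [[2·x₁, 1], [4·x₁·x₂ + 2·x₁ + 3·x₂^2, 2·x₁^2 + 6·x₁·x₂]].
At the point, J = [[-4.000, 1.000], [-8.000, -16.000]] (det J = 72.000).
Solving J·Δ = −F gives Δ = (0.833, -0.667).
Then the next iterate is (x₁, x₂)₁ = (-1.167, 1.333).

(-1.167, 1.333)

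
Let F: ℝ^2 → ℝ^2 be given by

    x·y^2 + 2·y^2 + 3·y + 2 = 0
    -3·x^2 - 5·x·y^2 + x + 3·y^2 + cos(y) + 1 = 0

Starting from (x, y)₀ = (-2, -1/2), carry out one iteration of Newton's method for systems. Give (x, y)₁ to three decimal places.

At (-2, -1/2): F = (0.500, -8.87242).
Jacobian J = [[y^2, 2·x·y + 4·y + 3], [-6·x - 5·y^2 + 1, -10·x·y + 6·y - sin(y)]].
At the point, J = [[0.250, 3.000], [11.750, -12.52057]] (det J = -38.38014).
Solving J·Δ = −F gives Δ = (0.530, -0.211).
Then the next iterate is (x, y)₁ = (-1.470, -0.711).

(-1.470, -0.711)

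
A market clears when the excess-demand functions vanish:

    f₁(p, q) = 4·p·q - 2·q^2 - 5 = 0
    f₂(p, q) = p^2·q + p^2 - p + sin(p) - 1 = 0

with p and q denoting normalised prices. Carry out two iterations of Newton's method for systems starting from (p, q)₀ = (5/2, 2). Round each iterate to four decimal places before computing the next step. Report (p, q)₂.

At (5/2, 2): F = (7.0000, 15.848472).
Jacobian J = [[4·q, 4·p - 4·q], [2·p·q + 2·p + cos(p) - 1, p^2]].
At the point, J = [[8.0000, 2.0000], [13.198856, 6.2500]] (det J = 23.602287).
Solving J·Δ = −F gives Δ = (-0.5107, -1.4573).
Then the next iterate is (p, q)₁ = (1.9893, 0.5427).
Round to (1.9893, 0.5427) and repeat: F = (-1.270674, 4.029347), J = [[2.1708, 5.7864], [4.731393, 3.957314]].
Δ = (-1.5087, 0.7856), so (p, q)₂ = (0.4806, 1.3283).

(0.4806, 1.3283)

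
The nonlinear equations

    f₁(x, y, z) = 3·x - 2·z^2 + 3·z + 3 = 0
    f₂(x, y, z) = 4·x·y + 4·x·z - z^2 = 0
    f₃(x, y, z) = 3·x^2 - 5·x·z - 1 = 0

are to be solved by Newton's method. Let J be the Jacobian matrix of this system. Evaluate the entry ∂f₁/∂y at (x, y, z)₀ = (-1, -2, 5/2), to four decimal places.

∂f₁/∂y = 0.
At (-1, -2, 5/2) this is 0.0000.

0.0000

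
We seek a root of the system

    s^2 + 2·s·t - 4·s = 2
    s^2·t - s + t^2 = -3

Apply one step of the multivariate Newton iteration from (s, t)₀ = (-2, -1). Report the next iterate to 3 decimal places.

(2.500, -8.750)

At (-2, -1): F = (14.000, 2.000).
Jacobian J = [[2·s + 2·t - 4, 2·s], [2·s·t - 1, s^2 + 2·t]].
At the point, J = [[-10.000, -4.000], [3.000, 2.000]] (det J = -8.000).
Solving J·Δ = −F gives Δ = (4.500, -7.750).
Then the next iterate is (s, t)₁ = (2.500, -8.750).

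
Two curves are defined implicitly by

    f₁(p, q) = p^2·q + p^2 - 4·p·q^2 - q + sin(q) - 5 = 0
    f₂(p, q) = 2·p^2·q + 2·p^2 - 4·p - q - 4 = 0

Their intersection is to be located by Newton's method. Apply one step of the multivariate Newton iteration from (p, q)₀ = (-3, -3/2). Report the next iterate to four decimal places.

At (-3, -3/2): F = (18.002505, 0.5000).
Jacobian J = [[2·p·q + 2·p - 4·q^2, p^2 - 8·p·q + cos(q) - 1], [4·p·q + 4·p - 4, 2·p^2 - 1]].
At the point, J = [[-6.0000, -27.929263], [2.0000, 17.0000]] (det J = -46.141474).
Solving J·Δ = −F gives Δ = (6.9353, -0.8453).
Then the next iterate is (p, q)₁ = (3.9353, -2.3453).

(3.9353, -2.3453)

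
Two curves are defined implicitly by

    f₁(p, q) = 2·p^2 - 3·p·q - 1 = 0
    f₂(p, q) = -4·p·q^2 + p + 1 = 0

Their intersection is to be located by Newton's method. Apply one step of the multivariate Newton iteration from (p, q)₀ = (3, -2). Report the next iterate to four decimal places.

At (3, -2): F = (35.0000, -44.0000).
Jacobian J = [[4·p - 3·q, -3·p], [-4·q^2 + 1, -8·p·q]].
At the point, J = [[18.0000, -9.0000], [-15.0000, 48.0000]] (det J = 729.0000).
Solving J·Δ = −F gives Δ = (-1.7613, 0.3663).
Then the next iterate is (p, q)₁ = (1.2387, -1.6337).

(1.2387, -1.6337)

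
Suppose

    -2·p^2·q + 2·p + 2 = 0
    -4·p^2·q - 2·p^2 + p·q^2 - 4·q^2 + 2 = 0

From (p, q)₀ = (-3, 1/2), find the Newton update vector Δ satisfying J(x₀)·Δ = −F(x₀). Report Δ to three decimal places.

At (-3, 1/2): F = (-13.000, -35.750).
Jacobian J = [[-4·p·q + 2, -2·p^2], [-8·p·q - 4·p + q^2, -4·p^2 + 2·p·q - 8·q]].
At the point, J = [[8.000, -18.000], [24.250, -43.000]] (det J = 92.500).
Solving J·Δ = −F gives Δ = (0.914, -0.316).

(0.914, -0.316)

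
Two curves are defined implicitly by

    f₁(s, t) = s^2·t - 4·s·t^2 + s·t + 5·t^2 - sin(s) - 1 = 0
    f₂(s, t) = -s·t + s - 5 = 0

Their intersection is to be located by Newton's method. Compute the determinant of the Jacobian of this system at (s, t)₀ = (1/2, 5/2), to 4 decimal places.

34.0638

J = [[2·s·t - 4·t^2 + t - cos(s), s^2 - 8·s·t + s + 10·t], [-t + 1, -s]].
At the point, J = [[-20.877583, 15.7500], [-1.5000, -0.5000]].
det J = 34.0638.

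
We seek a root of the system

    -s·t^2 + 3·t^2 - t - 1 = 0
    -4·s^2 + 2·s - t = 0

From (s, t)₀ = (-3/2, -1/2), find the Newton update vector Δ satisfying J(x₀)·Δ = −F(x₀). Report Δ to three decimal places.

(0.827, 0.076)

At (-3/2, -1/2): F = (0.625, -11.500).
Jacobian J = [[-t^2, -2·s·t + 6·t - 1], [-8·s + 2, -1]].
At the point, J = [[-0.250, -5.500], [14.000, -1.000]] (det J = 77.250).
Solving J·Δ = −F gives Δ = (0.827, 0.076).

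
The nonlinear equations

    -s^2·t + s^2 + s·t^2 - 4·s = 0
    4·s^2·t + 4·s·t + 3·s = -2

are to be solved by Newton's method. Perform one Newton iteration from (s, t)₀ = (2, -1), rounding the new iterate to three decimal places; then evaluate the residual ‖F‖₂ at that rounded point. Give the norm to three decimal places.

100.585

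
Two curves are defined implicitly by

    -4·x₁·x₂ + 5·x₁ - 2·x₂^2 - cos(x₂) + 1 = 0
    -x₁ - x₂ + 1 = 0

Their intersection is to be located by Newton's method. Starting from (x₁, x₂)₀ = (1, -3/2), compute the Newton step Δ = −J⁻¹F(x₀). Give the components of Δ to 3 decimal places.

At (1, -3/2): F = (7.42926, 1.500).
Jacobian J = [[-4·x₂ + 5, -4·x₁ - 4·x₂ + sin(x₂)], [-1, -1]].
At the point, J = [[11.000, 1.00251], [-1.000, -1.000]] (det J = -9.99749).
Solving J·Δ = −F gives Δ = (-0.894, 2.394).

(-0.894, 2.394)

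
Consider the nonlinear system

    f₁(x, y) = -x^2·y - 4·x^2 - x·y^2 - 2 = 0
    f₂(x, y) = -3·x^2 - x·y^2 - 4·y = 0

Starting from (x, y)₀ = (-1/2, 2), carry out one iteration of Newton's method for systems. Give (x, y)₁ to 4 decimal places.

(6.0833, -4.6667)

At (-1/2, 2): F = (-1.5000, -6.7500).
Jacobian J = [[-2·x·y - 8·x - y^2, -x^2 - 2·x·y], [-6·x - y^2, -2·x·y - 4]].
At the point, J = [[2.0000, 1.7500], [-1.0000, -2.0000]] (det J = -2.2500).
Solving J·Δ = −F gives Δ = (6.5833, -6.6667).
Then the next iterate is (x, y)₁ = (6.0833, -4.6667).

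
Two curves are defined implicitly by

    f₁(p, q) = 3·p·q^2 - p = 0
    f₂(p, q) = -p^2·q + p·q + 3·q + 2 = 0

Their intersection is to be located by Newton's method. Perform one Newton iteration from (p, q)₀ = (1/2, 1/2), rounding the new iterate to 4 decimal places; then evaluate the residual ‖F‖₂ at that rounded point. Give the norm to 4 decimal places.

31.8471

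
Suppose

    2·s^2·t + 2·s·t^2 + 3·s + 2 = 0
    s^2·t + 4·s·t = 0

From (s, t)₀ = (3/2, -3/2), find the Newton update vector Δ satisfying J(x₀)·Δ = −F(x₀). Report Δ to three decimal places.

At (3/2, -3/2): F = (6.500, -12.375).
Jacobian J = [[4·s·t + 2·t^2 + 3, 2·s^2 + 4·s·t], [2·s·t + 4·t, s^2 + 4·s]].
At the point, J = [[-1.500, -4.500], [-10.500, 8.250]] (det J = -59.625).
Solving J·Δ = −F gives Δ = (-0.035, 1.456).

(-0.035, 1.456)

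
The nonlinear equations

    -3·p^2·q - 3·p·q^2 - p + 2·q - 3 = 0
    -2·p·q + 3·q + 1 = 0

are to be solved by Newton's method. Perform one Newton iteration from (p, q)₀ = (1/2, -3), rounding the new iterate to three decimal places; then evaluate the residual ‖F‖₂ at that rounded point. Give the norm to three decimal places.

At (1/2, -3): F = (-20.750, -5.000).
Jacobian J = [[-6·p·q - 3·q^2 - 1, -3·p^2 - 6·p·q + 2], [-2·q, -2·p + 3]].
At the point, J = [[-19.000, 10.250], [6.000, 2.000]] (det J = -99.500).
Solving J·Δ = −F gives Δ = (0.098, 2.206).
Then the next iterate is (p, q)₁ = (0.598, -0.794).
Re-evaluating at (0.598, -0.794): F = (-5.46519, -0.43238), so ‖F‖₂ = 5.482.

5.482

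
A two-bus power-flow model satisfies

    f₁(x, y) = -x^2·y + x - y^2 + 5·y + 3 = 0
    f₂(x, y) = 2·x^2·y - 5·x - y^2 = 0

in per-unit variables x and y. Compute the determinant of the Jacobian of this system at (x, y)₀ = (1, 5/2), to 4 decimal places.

J = [[-2·x·y + 1, -x^2 - 2·y + 5], [4·x·y - 5, 2·x^2 - 2·y]].
At the point, J = [[-4.0000, -1.0000], [5.0000, -3.0000]].
det J = 17.0000.

17.0000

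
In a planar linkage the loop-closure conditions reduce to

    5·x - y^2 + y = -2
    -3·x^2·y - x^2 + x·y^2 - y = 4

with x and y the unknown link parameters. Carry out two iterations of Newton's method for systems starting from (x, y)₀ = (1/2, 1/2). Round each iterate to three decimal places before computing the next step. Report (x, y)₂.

(-4.221, 3.472)

At (1/2, 1/2): F = (4.750, -5.000).
Jacobian J = [[5, -2·y + 1], [-6·x·y - 2·x + y^2, -3·x^2 + 2·x·y - 1]].
At the point, J = [[5.000, 0.000], [-2.250, -1.250]] (det J = -6.250).
Solving J·Δ = −F gives Δ = (-0.950, -2.290).
Then the next iterate is (x, y)₁ = (-0.450, -1.790).
Round to (-0.450, -1.790) and repeat: F = (-5.24410, -2.76692), J = [[5.000, 4.580], [-0.72890, 0.00350]].
Δ = (-3.771, 5.262), so (x, y)₂ = (-4.221, 3.472).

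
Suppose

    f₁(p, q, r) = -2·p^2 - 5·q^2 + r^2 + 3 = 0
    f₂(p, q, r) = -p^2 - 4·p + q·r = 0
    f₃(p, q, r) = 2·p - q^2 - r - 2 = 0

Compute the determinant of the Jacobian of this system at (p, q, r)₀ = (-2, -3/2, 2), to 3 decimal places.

-41.000

J = [[-4·p, -10·q, 2·r], [-2·p - 4, r, q], [2, -2·q, -1]].
At the point, J = [[8.000, 15.000, 4.000], [0.000, 2.000, -1.500], [2.000, 3.000, -1.000]].
det J = -41.000.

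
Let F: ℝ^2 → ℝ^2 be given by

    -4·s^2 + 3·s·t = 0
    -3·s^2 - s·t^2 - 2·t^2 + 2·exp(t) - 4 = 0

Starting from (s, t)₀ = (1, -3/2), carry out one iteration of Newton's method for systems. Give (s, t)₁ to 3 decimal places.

At (1, -3/2): F = (-8.500, -13.30374).
Jacobian J = [[-8·s + 3·t, 3·s], [-6·s - t^2, -2·s·t - 4·t + 2·exp(t)]].
At the point, J = [[-12.500, 3.000], [-8.250, 9.44626]] (det J = -93.32825).
Solving J·Δ = −F gives Δ = (-0.433, 1.030).
Then the next iterate is (s, t)₁ = (0.567, -0.470).

(0.567, -0.470)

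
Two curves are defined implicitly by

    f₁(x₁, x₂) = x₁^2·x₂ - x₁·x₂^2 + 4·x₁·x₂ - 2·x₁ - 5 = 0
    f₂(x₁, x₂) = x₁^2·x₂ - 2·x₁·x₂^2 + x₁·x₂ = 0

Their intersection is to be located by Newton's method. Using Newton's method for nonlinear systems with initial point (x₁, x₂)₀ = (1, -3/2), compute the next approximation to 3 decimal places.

(-1.176, -3.011)

At (1, -3/2): F = (-16.750, -7.500).
Jacobian J = [[2·x₁·x₂ - x₂^2 + 4·x₂ - 2, x₁^2 - 2·x₁·x₂ + 4·x₁], [2·x₁·x₂ - 2·x₂^2 + x₂, x₁^2 - 4·x₁·x₂ + x₁]].
At the point, J = [[-13.250, 8.000], [-9.000, 8.000]] (det J = -34.000).
Solving J·Δ = −F gives Δ = (-2.176, -1.511).
Then the next iterate is (x₁, x₂)₁ = (-1.176, -3.011).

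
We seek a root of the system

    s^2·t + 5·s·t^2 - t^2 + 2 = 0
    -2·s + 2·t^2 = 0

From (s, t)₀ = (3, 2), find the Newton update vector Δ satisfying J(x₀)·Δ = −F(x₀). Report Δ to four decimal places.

(-1.2383, -0.5596)

At (3, 2): F = (76.0000, 2.0000).
Jacobian J = [[2·s·t + 5·t^2, s^2 + 10·s·t - 2·t], [-2, 4·t]].
At the point, J = [[32.0000, 65.0000], [-2.0000, 8.0000]] (det J = 386.0000).
Solving J·Δ = −F gives Δ = (-1.2383, -0.5596).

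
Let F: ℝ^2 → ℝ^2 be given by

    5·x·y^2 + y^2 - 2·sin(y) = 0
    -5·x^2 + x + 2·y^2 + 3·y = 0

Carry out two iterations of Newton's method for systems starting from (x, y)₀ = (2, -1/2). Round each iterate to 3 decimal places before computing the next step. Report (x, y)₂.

At (2, -1/2): F = (3.70885, -19.000).
Jacobian J = [[5·y^2, 10·x·y + 2·y - 2·cos(y)], [-10·x + 1, 4·y + 3]].
At the point, J = [[1.250, -12.75517], [-19.000, 1.000]] (det J = -241.09814).
Solving J·Δ = −F gives Δ = (-0.990, 0.194).
Then the next iterate is (x, y)₁ = (1.010, -0.306).
Round to (1.010, -0.306) and repeat: F = (1.16899, -4.82123), J = [[0.46818, -5.60969], [-9.100, 1.776]].
Δ = (-0.497, 0.167), so (x, y)₂ = (0.513, -0.139).

(0.513, -0.139)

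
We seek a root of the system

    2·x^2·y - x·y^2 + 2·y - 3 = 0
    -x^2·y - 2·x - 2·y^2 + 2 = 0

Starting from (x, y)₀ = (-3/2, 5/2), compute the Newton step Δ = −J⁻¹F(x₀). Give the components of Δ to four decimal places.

At (-3/2, 5/2): F = (22.6250, -13.1250).
Jacobian J = [[4·x·y - y^2, 2·x^2 - 2·x·y + 2], [-2·x·y - 2, -x^2 - 4·y]].
At the point, J = [[-21.2500, 14.0000], [5.5000, -12.2500]] (det J = 183.3125).
Solving J·Δ = −F gives Δ = (0.5095, -0.8427).

(0.5095, -0.8427)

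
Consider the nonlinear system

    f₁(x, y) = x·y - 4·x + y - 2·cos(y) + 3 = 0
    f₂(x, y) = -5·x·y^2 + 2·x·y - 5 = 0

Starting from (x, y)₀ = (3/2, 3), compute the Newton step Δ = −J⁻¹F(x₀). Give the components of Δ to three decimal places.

(0.634, -2.101)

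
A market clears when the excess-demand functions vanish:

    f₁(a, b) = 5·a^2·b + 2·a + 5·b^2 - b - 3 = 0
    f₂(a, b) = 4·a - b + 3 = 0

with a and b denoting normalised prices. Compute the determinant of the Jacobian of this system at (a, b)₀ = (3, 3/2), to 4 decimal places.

-283.0000

J = [[10·a·b + 2, 5·a^2 + 10·b - 1], [4, -1]].
At the point, J = [[47.0000, 59.0000], [4.0000, -1.0000]].
det J = -283.0000.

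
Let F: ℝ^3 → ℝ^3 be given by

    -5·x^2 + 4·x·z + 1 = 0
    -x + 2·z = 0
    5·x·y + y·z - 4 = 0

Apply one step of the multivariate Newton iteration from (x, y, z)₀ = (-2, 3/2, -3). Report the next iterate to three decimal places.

(0.750, 1.668, 0.375)

At (-2, 3/2, -3): F = (5.000, -4.000, -23.500).
Jacobian J = [[-10·x + 4·z, 0, 4·x], [-1, 0, 2], [5·y, 5·x + z, y]].
At the point, J = [[8.000, 0.000, -8.000], [-1.000, 0.000, 2.000], [7.500, -13.000, 1.500]] (det J = 104.000).
Solving J·Δ = −F gives Δ = (2.750, 0.168, 3.375).
Then the next iterate is (x, y, z)₁ = (0.750, 1.668, 0.375).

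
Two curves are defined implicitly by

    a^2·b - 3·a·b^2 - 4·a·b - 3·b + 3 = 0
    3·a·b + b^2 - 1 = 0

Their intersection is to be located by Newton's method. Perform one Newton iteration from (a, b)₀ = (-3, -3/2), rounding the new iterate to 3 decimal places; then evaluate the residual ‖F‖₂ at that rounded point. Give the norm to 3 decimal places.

3.520

At (-3, -3/2): F = (-3.750, 14.750).
Jacobian J = [[2·a·b - 3·b^2 - 4·b, a^2 - 6·a·b - 4·a - 3], [3·b, 3·a + 2·b]].
At the point, J = [[8.250, -9.000], [-4.500, -12.000]] (det J = -139.500).
Solving J·Δ = −F gives Δ = (1.274, 0.751).
Then the next iterate is (a, b)₁ = (-1.726, -0.749).
Re-evaluating at (-1.726, -0.749): F = (0.74944, 3.43932), so ‖F‖₂ = 3.520.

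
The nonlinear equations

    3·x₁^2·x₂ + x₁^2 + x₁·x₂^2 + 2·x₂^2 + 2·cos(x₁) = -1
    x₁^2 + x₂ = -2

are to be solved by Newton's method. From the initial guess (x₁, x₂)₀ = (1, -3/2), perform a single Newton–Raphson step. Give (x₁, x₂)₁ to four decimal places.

(-1.5742, 2.1484)

At (1, -3/2): F = (5.330605, 1.5000).
Jacobian J = [[6·x₁·x₂ + 2·x₁ + x₂^2 - 2·sin(x₁), 3·x₁^2 + 2·x₁·x₂ + 4·x₂], [2·x₁, 1]].
At the point, J = [[-6.432942, -6.0000], [2.0000, 1.0000]] (det J = 5.567058).
Solving J·Δ = −F gives Δ = (-2.5742, 3.6484).
Then the next iterate is (x₁, x₂)₁ = (-1.5742, 2.1484).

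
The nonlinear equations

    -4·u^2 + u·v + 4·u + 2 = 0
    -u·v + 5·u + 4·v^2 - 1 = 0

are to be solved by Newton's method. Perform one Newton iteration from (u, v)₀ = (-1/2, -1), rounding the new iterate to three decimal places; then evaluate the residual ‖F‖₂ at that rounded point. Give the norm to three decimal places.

0.019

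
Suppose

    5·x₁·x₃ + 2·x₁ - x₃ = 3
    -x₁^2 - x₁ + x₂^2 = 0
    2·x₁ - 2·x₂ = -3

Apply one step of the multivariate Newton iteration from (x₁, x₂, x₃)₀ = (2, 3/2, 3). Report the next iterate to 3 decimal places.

At (2, 3/2, 3): F = (28.000, -3.750, 4.000).
Jacobian J = [[5·x₃ + 2, 0, 5·x₁ - 1], [-2·x₁ - 1, 2·x₂, 0], [2, -2, 0]].
At the point, J = [[17.000, 0.000, 9.000], [-5.000, 3.000, 0.000], [2.000, -2.000, 0.000]] (det J = 36.000).
Solving J·Δ = −F gives Δ = (1.125, 3.125, -5.236).
Then the next iterate is (x₁, x₂, x₃)₁ = (3.125, 4.625, -2.236).

(3.125, 4.625, -2.236)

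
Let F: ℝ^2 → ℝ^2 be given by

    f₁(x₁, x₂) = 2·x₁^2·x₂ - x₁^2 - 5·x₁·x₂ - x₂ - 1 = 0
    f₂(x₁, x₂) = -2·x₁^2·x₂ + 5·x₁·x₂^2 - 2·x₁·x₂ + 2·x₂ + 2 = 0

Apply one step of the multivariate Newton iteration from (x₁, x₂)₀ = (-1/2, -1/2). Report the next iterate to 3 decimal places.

(0.075, -0.669)

At (-1/2, -1/2): F = (-2.250, 0.125).
Jacobian J = [[4·x₁·x₂ - 2·x₁ - 5·x₂, 2·x₁^2 - 5·x₁ - 1], [-4·x₁·x₂ + 5·x₂^2 - 2·x₂, -2·x₁^2 + 10·x₁·x₂ - 2·x₁ + 2]].
At the point, J = [[4.500, 2.000], [1.250, 5.000]] (det J = 20.000).
Solving J·Δ = −F gives Δ = (0.575, -0.169).
Then the next iterate is (x₁, x₂)₁ = (0.075, -0.669).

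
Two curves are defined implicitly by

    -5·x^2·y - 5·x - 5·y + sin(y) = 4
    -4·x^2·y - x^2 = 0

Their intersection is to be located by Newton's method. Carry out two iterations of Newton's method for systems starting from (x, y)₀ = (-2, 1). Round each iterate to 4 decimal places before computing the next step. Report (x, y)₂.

(-0.8698, 0.3018)

At (-2, 1): F = (-18.158529, -20.0000).
Jacobian J = [[-10·x·y - 5, -5·x^2 + cos(y) - 5], [-8·x·y - 2·x, -4·x^2]].
At the point, J = [[15.0000, -24.459698], [20.0000, -16.0000]] (det J = 249.193954).
Solving J·Δ = −F gives Δ = (0.7972, -0.2535).
Then the next iterate is (x, y)₁ = (-1.2028, 0.7465).
Round to (-1.2028, 0.7465) and repeat: F = (-6.439338, -5.766657), J = [[3.978902, -11.499569], [9.588722, -5.786911]].
Δ = (0.3330, -0.4447), so (x, y)₂ = (-0.8698, 0.3018).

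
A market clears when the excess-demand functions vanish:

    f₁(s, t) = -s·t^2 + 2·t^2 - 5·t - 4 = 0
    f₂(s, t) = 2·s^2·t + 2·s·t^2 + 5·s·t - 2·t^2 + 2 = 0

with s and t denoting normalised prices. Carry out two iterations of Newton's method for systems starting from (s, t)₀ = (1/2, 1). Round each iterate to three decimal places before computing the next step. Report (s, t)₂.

(0.471, -1.155)

At (1/2, 1): F = (-7.500, 4.000).
Jacobian J = [[-t^2, -2·s·t + 4·t - 5], [4·s·t + 2·t^2 + 5·t, 2·s^2 + 4·s·t + 5·s - 4·t]].
At the point, J = [[-1.000, -2.000], [9.000, 1.000]] (det J = 17.000).
Solving J·Δ = −F gives Δ = (-0.029, -3.735).
Then the next iterate is (s, t)₁ = (0.471, -2.735).
Round to (0.471, -2.735) and repeat: F = (21.11226, -13.56847), J = [[-7.48022, -13.36363], [-3.86729, 8.58594]].
Δ = (0.000, 1.580), so (s, t)₂ = (0.471, -1.155).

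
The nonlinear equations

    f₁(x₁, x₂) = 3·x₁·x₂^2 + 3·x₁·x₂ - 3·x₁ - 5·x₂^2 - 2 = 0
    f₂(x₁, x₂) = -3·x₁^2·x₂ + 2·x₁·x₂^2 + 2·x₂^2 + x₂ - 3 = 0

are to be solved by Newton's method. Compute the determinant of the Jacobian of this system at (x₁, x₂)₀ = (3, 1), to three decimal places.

242.000

J = [[3·x₂^2 + 3·x₂ - 3, 6·x₁·x₂ + 3·x₁ - 10·x₂], [-6·x₁·x₂ + 2·x₂^2, -3·x₁^2 + 4·x₁·x₂ + 4·x₂ + 1]].
At the point, J = [[3.000, 17.000], [-16.000, -10.000]].
det J = 242.000.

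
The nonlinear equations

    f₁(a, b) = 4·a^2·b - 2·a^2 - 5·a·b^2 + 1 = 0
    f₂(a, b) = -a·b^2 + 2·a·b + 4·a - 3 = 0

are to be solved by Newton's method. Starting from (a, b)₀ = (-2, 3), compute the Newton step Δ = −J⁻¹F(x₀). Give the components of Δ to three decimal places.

(1.889, 0.389)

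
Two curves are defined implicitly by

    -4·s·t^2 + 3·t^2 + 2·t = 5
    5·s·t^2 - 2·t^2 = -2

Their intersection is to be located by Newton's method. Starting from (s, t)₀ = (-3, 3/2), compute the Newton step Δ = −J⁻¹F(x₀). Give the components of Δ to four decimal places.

At (-3, 3/2): F = (31.7500, -36.2500).
Jacobian J = [[-4·t^2, -8·s·t + 6·t + 2], [5·t^2, 10·s·t - 4·t]].
At the point, J = [[-9.0000, 47.0000], [11.2500, -51.0000]] (det J = -69.7500).
Solving J·Δ = −F gives Δ = (1.2115, -0.4435).

(1.2115, -0.4435)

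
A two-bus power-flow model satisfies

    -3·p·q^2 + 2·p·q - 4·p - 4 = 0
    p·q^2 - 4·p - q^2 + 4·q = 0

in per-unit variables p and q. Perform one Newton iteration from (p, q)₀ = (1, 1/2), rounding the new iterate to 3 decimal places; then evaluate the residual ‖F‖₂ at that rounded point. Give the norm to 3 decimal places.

1.037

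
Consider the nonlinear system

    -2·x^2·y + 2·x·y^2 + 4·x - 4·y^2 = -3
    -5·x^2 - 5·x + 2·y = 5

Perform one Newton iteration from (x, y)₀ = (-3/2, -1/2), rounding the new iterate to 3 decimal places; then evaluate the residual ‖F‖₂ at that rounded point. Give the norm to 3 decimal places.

3.914

At (-3/2, -1/2): F = (-2.500, -9.750).
Jacobian J = [[-4·x·y + 2·y^2 + 4, -2·x^2 + 4·x·y - 8·y], [-10·x - 5, 2]].
At the point, J = [[1.500, 2.500], [10.000, 2.000]] (det J = -22.000).
Solving J·Δ = −F gives Δ = (0.881, 0.472).
Then the next iterate is (x, y)₁ = (-0.619, -0.028).
Re-evaluating at (-0.619, -0.028): F = (0.54135, -3.87681), so ‖F‖₂ = 3.914.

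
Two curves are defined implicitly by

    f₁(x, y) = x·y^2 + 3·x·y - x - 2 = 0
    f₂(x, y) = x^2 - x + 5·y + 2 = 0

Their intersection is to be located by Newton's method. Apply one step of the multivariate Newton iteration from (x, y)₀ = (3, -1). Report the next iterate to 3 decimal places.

At (3, -1): F = (-11.000, 3.000).
Jacobian J = [[y^2 + 3·y - 1, 2·x·y + 3·x], [2·x - 1, 5]].
At the point, J = [[-3.000, 3.000], [5.000, 5.000]] (det J = -30.000).
Solving J·Δ = −F gives Δ = (-2.133, 1.533).
Then the next iterate is (x, y)₁ = (0.867, 0.533).

(0.867, 0.533)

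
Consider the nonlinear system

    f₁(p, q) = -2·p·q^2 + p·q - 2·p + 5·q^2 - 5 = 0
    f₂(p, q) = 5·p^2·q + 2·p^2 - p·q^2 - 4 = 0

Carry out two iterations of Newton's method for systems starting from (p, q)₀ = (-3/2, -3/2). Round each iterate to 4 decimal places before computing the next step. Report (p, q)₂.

(0.5959, -1.2095)

At (-3/2, -3/2): F = (18.2500, -13.0000).
Jacobian J = [[-2·q^2 + q - 2, -4·p·q + p + 10·q], [10·p·q + 4·p - q^2, 5·p^2 - 2·p·q]].
At the point, J = [[-8.0000, -25.5000], [14.2500, 6.7500]] (det J = 309.3750).
Solving J·Δ = −F gives Δ = (0.6733, 0.5044).
Then the next iterate is (p, q)₁ = (-0.8267, -0.9956).
Round to (-0.8267, -0.9956) and repeat: F = (4.071441, -5.215822), J = [[-4.978039, -14.074950], [3.932606, 1.771039]].
Δ = (1.4226, -0.2139), so (p, q)₂ = (0.5959, -1.2095).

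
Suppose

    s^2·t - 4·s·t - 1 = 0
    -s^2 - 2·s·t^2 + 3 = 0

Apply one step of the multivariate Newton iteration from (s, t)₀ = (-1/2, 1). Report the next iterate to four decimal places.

(-1.2661, -1.2581)

At (-1/2, 1): F = (1.2500, 3.7500).
Jacobian J = [[2·s·t - 4·t, s^2 - 4·s], [-2·s - 2·t^2, -4·s·t]].
At the point, J = [[-5.0000, 2.2500], [-1.0000, 2.0000]] (det J = -7.7500).
Solving J·Δ = −F gives Δ = (-0.7661, -2.2581).
Then the next iterate is (s, t)₁ = (-1.2661, -1.2581).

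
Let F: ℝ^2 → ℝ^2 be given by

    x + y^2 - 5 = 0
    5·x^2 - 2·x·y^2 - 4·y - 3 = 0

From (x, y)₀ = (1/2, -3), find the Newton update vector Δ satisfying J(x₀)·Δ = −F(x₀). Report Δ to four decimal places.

(0.2171, 0.7862)

At (1/2, -3): F = (4.5000, 1.2500).
Jacobian J = [[1, 2·y], [10·x - 2·y^2, -4·x·y - 4]].
At the point, J = [[1.0000, -6.0000], [-13.0000, 2.0000]] (det J = -76.0000).
Solving J·Δ = −F gives Δ = (0.2171, 0.7862).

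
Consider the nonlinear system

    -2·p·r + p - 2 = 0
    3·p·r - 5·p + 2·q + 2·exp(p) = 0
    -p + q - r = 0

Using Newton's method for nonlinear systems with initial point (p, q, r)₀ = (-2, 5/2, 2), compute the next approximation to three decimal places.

(-10.389, -15.681, -5.292)

At (-2, 5/2, 2): F = (4.000, 3.27067, 2.500).
Jacobian J = [[-2·r + 1, 0, -2·p], [3·r + 2·exp(p) - 5, 2, 3·p], [-1, 1, -1]].
At the point, J = [[-3.000, 0.000, 4.000], [1.27067, 2.000, -6.000], [-1.000, 1.000, -1.000]] (det J = 1.08268).
Solving J·Δ = −F gives Δ = (-8.389, -18.181, -7.292).
Then the next iterate is (p, q, r)₁ = (-10.389, -15.681, -5.292).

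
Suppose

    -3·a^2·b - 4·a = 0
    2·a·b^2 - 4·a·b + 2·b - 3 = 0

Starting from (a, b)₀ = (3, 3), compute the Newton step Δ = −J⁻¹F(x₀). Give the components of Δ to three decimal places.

At (3, 3): F = (-93.000, 21.000).
Jacobian J = [[-6·a·b - 4, -3·a^2], [2·b^2 - 4·b, 4·a·b - 4·a + 2]].
At the point, J = [[-58.000, -27.000], [6.000, 26.000]] (det J = -1346.000).
Solving J·Δ = −F gives Δ = (-1.375, -0.490).

(-1.375, -0.490)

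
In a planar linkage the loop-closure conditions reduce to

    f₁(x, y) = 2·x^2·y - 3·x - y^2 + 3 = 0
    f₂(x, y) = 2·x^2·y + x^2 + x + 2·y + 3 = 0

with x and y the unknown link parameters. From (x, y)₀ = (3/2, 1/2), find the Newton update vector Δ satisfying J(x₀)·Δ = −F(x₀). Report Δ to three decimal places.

(-1.296, -0.143)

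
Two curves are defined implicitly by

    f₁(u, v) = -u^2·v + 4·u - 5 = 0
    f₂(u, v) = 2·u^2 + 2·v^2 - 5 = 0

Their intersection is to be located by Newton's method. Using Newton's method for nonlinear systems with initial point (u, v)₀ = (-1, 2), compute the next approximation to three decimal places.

(0.383, 2.067)

At (-1, 2): F = (-11.000, 5.000).
Jacobian J = [[-2·u·v + 4, -u^2], [4·u, 4·v]].
At the point, J = [[8.000, -1.000], [-4.000, 8.000]] (det J = 60.000).
Solving J·Δ = −F gives Δ = (1.383, 0.067).
Then the next iterate is (u, v)₁ = (0.383, 2.067).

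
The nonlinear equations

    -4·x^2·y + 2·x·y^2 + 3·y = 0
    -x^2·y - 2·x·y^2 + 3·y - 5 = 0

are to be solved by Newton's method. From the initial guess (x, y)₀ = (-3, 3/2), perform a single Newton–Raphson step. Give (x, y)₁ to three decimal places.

(-1.908, 1.132)

At (-3, 3/2): F = (-63.000, -0.500).
Jacobian J = [[-8·x·y + 2·y^2, -4·x^2 + 4·x·y + 3], [-2·x·y - 2·y^2, -x^2 - 4·x·y + 3]].
At the point, J = [[40.500, -51.000], [4.500, 12.000]] (det J = 715.500).
Solving J·Δ = −F gives Δ = (1.092, -0.368).
Then the next iterate is (x, y)₁ = (-1.908, 1.132).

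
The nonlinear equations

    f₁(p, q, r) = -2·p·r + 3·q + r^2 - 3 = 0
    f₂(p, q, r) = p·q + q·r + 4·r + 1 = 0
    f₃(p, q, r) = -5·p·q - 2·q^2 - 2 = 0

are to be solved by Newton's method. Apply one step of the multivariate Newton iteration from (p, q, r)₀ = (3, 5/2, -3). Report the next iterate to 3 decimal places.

At (3, 5/2, -3): F = (31.500, -11.000, -52.000).
Jacobian J = [[-2·r, 3, -2·p + 2·r], [q, p + r, q + 4], [-5·q, -5·p - 4·q, 0]].
At the point, J = [[6.000, 3.000, -12.000], [2.500, 0.000, 6.500], [-12.500, -25.000, 0.000]] (det J = 1481.250).
Solving J·Δ = −F gives Δ = (-0.543, -1.808, 1.901).
Then the next iterate is (p, q, r)₁ = (2.457, 0.692, -1.099).

(2.457, 0.692, -1.099)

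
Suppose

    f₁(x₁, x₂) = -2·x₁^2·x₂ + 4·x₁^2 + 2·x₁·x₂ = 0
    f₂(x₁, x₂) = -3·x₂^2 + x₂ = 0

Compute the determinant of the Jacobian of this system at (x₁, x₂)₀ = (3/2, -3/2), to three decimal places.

J = [[-4·x₁·x₂ + 8·x₁ + 2·x₂, -2·x₁^2 + 2·x₁], [0, -6·x₂ + 1]].
At the point, J = [[18.000, -1.500], [0.000, 10.000]].
det J = 180.000.

180.000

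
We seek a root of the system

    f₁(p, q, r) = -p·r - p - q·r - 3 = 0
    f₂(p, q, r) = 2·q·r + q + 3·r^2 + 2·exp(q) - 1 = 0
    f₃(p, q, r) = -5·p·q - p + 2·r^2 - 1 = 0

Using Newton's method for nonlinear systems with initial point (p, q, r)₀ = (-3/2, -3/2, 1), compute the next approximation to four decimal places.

(-0.7895, -1.0203, 1.1336)

At (-3/2, -3/2, 1): F = (1.5000, -2.053740, -8.7500).
Jacobian J = [[-r - 1, -r, -p - q], [0, 2·r + 2·exp(q) + 1, 2·q + 6·r], [-5·q - 1, -5·p, 4·r]].
At the point, J = [[-2.0000, -1.0000, 3.0000], [0.0000, 3.446260, 3.0000], [6.5000, 7.5000, 4.0000]] (det J = -69.272159).
Solving J·Δ = −F gives Δ = (0.7105, 0.4797, 0.1336).
Then the next iterate is (p, q, r)₁ = (-0.7895, -1.0203, 1.1336).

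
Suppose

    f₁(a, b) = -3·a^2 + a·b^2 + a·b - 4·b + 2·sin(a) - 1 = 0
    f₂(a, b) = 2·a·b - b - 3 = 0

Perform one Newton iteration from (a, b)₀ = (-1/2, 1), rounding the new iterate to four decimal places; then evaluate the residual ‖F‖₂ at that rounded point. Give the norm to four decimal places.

247.2193

At (-1/2, 1): F = (-7.708851, -5.0000).
Jacobian J = [[-6·a + b^2 + b + 2·cos(a), 2·a·b + a - 4], [2·b, 2·a - 1]].
At the point, J = [[6.755165, -5.5000], [2.0000, -2.0000]] (det J = -2.510330).
Solving J·Δ = −F gives Δ = (-4.8130, -7.3130).
Then the next iterate is (a, b)₁ = (-5.3130, -6.3130).
Re-evaluating at (-5.3130, -6.3130): F = (-236.985094, 70.394938), so ‖F‖₂ = 247.2193.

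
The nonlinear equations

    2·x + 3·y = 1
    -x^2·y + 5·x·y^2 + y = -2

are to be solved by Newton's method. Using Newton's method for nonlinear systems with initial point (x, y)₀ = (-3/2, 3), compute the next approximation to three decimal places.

At (-3/2, 3): F = (5.000, -69.250).
Jacobian J = [[2, 3], [-2·x·y + 5·y^2, -x^2 + 10·x·y + 1]].
At the point, J = [[2.000, 3.000], [54.000, -46.250]] (det J = -254.500).
Solving J·Δ = −F gives Δ = (-0.092, -1.605).
Then the next iterate is (x, y)₁ = (-1.592, 1.395).

(-1.592, 1.395)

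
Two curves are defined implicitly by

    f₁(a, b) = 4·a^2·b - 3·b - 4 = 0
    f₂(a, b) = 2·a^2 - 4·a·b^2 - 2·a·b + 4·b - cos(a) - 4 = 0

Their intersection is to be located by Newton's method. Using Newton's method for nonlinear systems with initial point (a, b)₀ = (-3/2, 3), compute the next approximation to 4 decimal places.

(-1.3808, 1.3816)

At (-3/2, 3): F = (14.0000, 75.429263).
Jacobian J = [[8·a·b, 4·a^2 - 3], [4·a - 4·b^2 - 2·b + sin(a), -8·a·b - 2·a + 4]].
At the point, J = [[-36.0000, 6.0000], [-48.997495, 43.0000]] (det J = -1254.015030).
Solving J·Δ = −F gives Δ = (0.1192, -1.6184).
Then the next iterate is (a, b)₁ = (-1.3808, 1.3816).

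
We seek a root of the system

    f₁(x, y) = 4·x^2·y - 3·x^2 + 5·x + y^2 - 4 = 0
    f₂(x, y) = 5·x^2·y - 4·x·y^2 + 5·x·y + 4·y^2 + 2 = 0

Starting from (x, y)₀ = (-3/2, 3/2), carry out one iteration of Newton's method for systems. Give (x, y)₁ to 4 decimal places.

At (-3/2, 3/2): F = (-2.5000, 30.1250).
Jacobian J = [[8·x·y - 6·x + 5, 4·x^2 + 2·y], [10·x·y - 4·y^2 + 5·y, 5·x^2 - 8·x·y + 5·x + 8·y]].
At the point, J = [[-4.0000, 12.0000], [-24.0000, 33.7500]] (det J = 153.0000).
Solving J·Δ = −F gives Δ = (2.9142, 1.1797).
Then the next iterate is (x, y)₁ = (1.4142, 2.6797).

(1.4142, 2.6797)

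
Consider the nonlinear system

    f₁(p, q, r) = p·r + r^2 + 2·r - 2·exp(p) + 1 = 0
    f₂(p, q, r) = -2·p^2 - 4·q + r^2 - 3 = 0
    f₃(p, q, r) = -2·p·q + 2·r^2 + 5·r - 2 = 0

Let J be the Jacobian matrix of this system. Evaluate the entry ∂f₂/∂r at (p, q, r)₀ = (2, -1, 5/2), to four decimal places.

∂f₂/∂r = 2·r.
At (2, -1, 5/2) this is 5.0000.

5.0000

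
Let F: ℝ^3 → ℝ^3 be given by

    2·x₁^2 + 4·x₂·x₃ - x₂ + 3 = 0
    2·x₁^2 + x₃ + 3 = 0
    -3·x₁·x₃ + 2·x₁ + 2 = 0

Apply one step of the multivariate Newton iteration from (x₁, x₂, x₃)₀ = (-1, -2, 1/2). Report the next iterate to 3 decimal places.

(0.200, -5.800, -0.200)

At (-1, -2, 1/2): F = (3.000, 5.500, 1.500).
Jacobian J = [[4·x₁, 4·x₃ - 1, 4·x₂], [4·x₁, 0, 1], [-3·x₃ + 2, 0, -3·x₁]].
At the point, J = [[-4.000, 1.000, -8.000], [-4.000, 0.000, 1.000], [0.500, 0.000, 3.000]] (det J = 12.500).
Solving J·Δ = −F gives Δ = (1.200, -3.800, -0.700).
Then the next iterate is (x₁, x₂, x₃)₁ = (0.200, -5.800, -0.200).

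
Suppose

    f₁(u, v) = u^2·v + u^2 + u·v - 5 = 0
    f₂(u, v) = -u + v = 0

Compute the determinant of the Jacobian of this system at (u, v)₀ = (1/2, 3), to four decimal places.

J = [[2·u·v + 2·u + v, u^2 + u], [-1, 1]].
At the point, J = [[7.0000, 0.7500], [-1.0000, 1.0000]].
det J = 7.7500.

7.7500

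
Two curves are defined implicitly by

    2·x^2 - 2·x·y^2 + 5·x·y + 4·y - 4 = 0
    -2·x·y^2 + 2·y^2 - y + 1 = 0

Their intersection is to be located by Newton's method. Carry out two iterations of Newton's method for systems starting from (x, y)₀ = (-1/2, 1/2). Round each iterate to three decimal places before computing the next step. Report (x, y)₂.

(2.574, 1.255)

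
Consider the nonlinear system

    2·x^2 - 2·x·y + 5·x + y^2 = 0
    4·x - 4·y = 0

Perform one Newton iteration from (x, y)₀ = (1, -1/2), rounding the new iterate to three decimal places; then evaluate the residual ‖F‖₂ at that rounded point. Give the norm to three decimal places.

2.535

At (1, -1/2): F = (8.250, 6.000).
Jacobian J = [[4·x - 2·y + 5, -2·x + 2·y], [4, -4]].
At the point, J = [[10.000, -3.000], [4.000, -4.000]] (det J = -28.000).
Solving J·Δ = −F gives Δ = (-0.536, 0.964).
Then the next iterate is (x, y)₁ = (0.464, 0.464).
Re-evaluating at (0.464, 0.464): F = (2.53530, 0.000), so ‖F‖₂ = 2.535.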